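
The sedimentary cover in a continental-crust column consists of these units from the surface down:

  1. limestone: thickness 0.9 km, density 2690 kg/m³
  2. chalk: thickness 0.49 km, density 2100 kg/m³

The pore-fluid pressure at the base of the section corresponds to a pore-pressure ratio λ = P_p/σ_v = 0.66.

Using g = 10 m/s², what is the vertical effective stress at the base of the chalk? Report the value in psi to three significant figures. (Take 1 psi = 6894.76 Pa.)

1700 psi

Overburden (lithostatic) stress σ_v:
limestone: 2690 kg/m³ × 10 m/s² × 900 m = 2.421×10^7 Pa = 24.21 MPa
chalk: 2100 kg/m³ × 10 m/s² × 490 m = 1.029×10^7 Pa = 10.29 MPa
Total = 24.21 + 10.29 = 34.500 MPa
Pore pressure P_p = λ·σ_v = 0.66 × 34.50 MPa = 22.77 MPa
Effective stress σ' = σ_v − P_p = 34.50 − 22.77 = 11.730 MPa = 1701.3 psi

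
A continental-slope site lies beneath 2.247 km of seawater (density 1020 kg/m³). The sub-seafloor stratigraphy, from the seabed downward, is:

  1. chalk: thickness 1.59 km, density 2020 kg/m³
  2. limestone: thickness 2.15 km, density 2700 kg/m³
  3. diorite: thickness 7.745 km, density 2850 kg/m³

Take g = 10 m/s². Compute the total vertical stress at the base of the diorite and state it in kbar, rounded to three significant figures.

seawater: 1020 kg/m³ × 10 m/s² × 2247 m = 2.292×10^7 Pa = 0.2292 kbar
chalk: 2020 kg/m³ × 10 m/s² × 1590 m = 3.212×10^7 Pa = 0.3212 kbar
limestone: 2700 kg/m³ × 10 m/s² × 2150 m = 5.805×10^7 Pa = 0.5805 kbar
diorite: 2850 kg/m³ × 10 m/s² × 7745 m = 2.207×10^8 Pa = 2.207 kbar
Total = 0.2292 + 0.3212 + 0.5805 + 2.207 = 3.3382 kbar

3.34 kbar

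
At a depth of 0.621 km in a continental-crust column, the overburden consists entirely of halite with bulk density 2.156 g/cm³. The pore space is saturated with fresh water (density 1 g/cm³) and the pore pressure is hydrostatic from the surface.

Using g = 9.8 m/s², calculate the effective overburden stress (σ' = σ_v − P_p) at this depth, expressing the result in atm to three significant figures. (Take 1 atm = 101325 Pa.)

Overburden (lithostatic) stress σ_v:
halite: 2156 kg/m³ × 9.8 m/s² × 621 m = 1.312×10^7 Pa = 13.12 MPa
Pore pressure P_p = 1000 kg/m³ × 9.8 m/s² × 621 m = 6.086×10^6 Pa = 6.086 MPa
Effective stress σ' = σ_v − P_p = 13.12 − 6.086 = 7.0352 MPa = 69.432 atm

69.4 atm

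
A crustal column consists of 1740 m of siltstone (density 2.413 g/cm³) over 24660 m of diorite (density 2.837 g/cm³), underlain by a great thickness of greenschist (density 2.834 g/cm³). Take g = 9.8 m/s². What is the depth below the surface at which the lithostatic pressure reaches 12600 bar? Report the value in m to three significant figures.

Pressure at base of upper layers: 2413×9.8×1740 + 2837×9.8×24660 = 7.268×10^8 Pa = 7268 bar
Remaining pressure to be supplied by greenschist: 1.260×10^9 − 7.268×10^8 = 5.332×10^8 Pa
Additional depth in greenschist = 5.332×10^8 Pa / (2834 kg/m³ × 9.8 m/s²) = 19200 m
Total depth = 26400 m + 19200 m = 45600 m

45600 m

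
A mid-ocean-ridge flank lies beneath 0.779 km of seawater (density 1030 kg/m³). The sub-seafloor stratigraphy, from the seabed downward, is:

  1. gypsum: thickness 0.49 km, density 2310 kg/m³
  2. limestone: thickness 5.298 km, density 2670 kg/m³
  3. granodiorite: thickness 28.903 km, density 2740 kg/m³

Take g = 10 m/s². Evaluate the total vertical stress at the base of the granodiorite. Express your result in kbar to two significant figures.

seawater: 1030 kg/m³ × 10 m/s² × 779 m = 8.024×10^6 Pa = 0.08024 kbar
gypsum: 2310 kg/m³ × 10 m/s² × 490 m = 1.132×10^7 Pa = 0.1132 kbar
limestone: 2670 kg/m³ × 10 m/s² × 5298 m = 1.415×10^8 Pa = 1.415 kbar
granodiorite: 2740 kg/m³ × 10 m/s² × 28903 m = 7.919×10^8 Pa = 7.919 kbar
Total = 0.08024 + 0.1132 + 1.415 + 7.919 = 9.5274 kbar

9.5 kbar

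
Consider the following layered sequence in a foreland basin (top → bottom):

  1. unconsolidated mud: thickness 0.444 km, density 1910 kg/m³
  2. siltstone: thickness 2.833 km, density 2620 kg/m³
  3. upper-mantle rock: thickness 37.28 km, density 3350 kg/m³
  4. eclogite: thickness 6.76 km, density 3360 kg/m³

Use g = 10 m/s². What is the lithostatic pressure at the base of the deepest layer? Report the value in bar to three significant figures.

unconsolidated mud: 1910 kg/m³ × 10 m/s² × 444 m = 8.480×10^6 Pa = 84.80 bar
siltstone: 2620 kg/m³ × 10 m/s² × 2833 m = 7.422×10^7 Pa = 742.2 bar
upper-mantle rock: 3350 kg/m³ × 10 m/s² × 37280 m = 1.249×10^9 Pa = 12489 bar
eclogite: 3360 kg/m³ × 10 m/s² × 6760 m = 2.271×10^8 Pa = 2271 bar
Total = 84.80 + 742.2 + 12489 + 2271 = 15587 bar

15600 bar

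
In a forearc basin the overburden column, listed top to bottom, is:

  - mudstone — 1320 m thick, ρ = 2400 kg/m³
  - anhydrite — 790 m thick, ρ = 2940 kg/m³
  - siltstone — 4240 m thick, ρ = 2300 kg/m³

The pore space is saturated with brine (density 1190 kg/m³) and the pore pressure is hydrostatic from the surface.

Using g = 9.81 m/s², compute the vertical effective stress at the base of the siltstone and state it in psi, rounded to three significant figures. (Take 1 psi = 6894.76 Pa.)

Overburden (lithostatic) stress σ_v:
mudstone: 2400 kg/m³ × 9.81 m/s² × 1320 m = 3.108×10^7 Pa = 31.08 MPa
anhydrite: 2940 kg/m³ × 9.81 m/s² × 790 m = 2.278×10^7 Pa = 22.78 MPa
siltstone: 2300 kg/m³ × 9.81 m/s² × 4240 m = 9.567×10^7 Pa = 95.67 MPa
Total = 31.08 + 22.78 + 95.67 = 149.53 MPa
Pore pressure P_p = 1190 kg/m³ × 9.81 m/s² × 6350 m = 7.413×10^7 Pa = 74.13 MPa
Effective stress σ' = σ_v − P_p = 149.5 − 74.13 = 75.401 MPa = 10936 psi

10900 psi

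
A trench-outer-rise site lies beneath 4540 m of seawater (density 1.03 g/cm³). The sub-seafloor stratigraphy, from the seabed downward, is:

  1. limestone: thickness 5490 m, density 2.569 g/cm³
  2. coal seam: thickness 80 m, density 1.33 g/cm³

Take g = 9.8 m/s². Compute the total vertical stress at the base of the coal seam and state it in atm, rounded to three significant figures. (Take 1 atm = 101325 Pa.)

1830 atm

seawater: 1030 kg/m³ × 9.8 m/s² × 4540 m = 4.583×10^7 Pa = 452.3 atm
limestone: 2569 kg/m³ × 9.8 m/s² × 5490 m = 1.382×10^8 Pa = 1364 atm
coal seam: 1330 kg/m³ × 9.8 m/s² × 80 m = 1.043×10^6 Pa = 10.29 atm
Total = 452.3 + 1364 + 10.29 = 1826.7 atm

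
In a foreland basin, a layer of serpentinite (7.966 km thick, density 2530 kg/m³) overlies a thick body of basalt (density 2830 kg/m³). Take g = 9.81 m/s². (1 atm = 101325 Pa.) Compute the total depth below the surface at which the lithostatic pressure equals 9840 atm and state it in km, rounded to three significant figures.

Pressure at base of upper layers: 2530×9.81×7966 = 1.977×10^8 Pa = 1951 atm
Remaining pressure to be supplied by basalt: 9.970×10^8 − 1.977×10^8 = 7.993×10^8 Pa
Additional depth in basalt = 7.993×10^8 Pa / (2830 kg/m³ × 9.81 m/s²) = 28792 m
Total depth = 7966 m + 28792 m = 36758 m
= 36.758 km

36.8 km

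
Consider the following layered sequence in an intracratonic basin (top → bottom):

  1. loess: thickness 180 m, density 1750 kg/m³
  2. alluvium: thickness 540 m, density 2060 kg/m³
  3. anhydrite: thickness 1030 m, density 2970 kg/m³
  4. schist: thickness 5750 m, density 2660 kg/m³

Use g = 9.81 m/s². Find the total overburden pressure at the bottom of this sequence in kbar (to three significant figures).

loess: 1750 kg/m³ × 9.81 m/s² × 180 m = 3.090×10^6 Pa = 0.03090 kbar
alluvium: 2060 kg/m³ × 9.81 m/s² × 540 m = 1.091×10^7 Pa = 0.1091 kbar
anhydrite: 2970 kg/m³ × 9.81 m/s² × 1030 m = 3.001×10^7 Pa = 0.3001 kbar
schist: 2660 kg/m³ × 9.81 m/s² × 5750 m = 1.500×10^8 Pa = 1.500 kbar
Total = 0.03090 + 0.1091 + 0.3001 + 1.500 = 1.9406 kbar

1.94 kbar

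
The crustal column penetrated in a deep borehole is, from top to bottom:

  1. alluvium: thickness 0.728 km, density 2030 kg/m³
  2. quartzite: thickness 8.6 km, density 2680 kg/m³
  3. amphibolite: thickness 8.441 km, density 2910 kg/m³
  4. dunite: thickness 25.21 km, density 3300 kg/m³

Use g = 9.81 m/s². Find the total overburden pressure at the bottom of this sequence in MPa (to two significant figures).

alluvium: 2030 kg/m³ × 9.81 m/s² × 728 m = 1.450×10^7 Pa = 14.50 MPa
quartzite: 2680 kg/m³ × 9.81 m/s² × 8600 m = 2.261×10^8 Pa = 226.1 MPa
amphibolite: 2910 kg/m³ × 9.81 m/s² × 8441 m = 2.410×10^8 Pa = 241.0 MPa
dunite: 3300 kg/m³ × 9.81 m/s² × 25210 m = 8.161×10^8 Pa = 816.1 MPa
Total = 14.50 + 226.1 + 241.0 + 816.1 = 1297.7 MPa

1300 MPa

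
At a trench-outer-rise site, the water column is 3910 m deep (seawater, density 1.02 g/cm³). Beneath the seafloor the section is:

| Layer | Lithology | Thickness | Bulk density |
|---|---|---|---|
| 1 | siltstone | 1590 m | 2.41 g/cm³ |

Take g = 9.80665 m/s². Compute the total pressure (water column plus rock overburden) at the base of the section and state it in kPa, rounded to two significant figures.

77000 kPa

seawater: 1020 kg/m³ × 9.80665 m/s² × 3910 m = 3.911×10^7 Pa = 39111 kPa
siltstone: 2410 kg/m³ × 9.80665 m/s² × 1590 m = 3.758×10^7 Pa = 37578 kPa
Total = 39111 + 37578 = 76689 kPa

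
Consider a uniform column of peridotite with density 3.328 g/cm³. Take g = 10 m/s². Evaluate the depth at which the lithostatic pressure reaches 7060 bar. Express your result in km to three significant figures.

21.2 km

h = P/(ρg) = 7060 bar / (3328 kg/m³ × 10 m/s²) = 7.060×10^8 Pa / 33280 Pa/m = 21214 m
= 21.214 km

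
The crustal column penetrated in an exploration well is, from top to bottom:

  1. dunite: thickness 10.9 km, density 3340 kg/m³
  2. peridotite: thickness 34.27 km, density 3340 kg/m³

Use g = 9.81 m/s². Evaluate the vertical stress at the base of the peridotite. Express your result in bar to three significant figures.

dunite: 3340 kg/m³ × 9.81 m/s² × 10900 m = 3.571×10^8 Pa = 3571 bar
peridotite: 3340 kg/m³ × 9.81 m/s² × 34270 m = 1.123×10^9 Pa = 11229 bar
Total = 3571 + 11229 = 14800 bar

14800 bar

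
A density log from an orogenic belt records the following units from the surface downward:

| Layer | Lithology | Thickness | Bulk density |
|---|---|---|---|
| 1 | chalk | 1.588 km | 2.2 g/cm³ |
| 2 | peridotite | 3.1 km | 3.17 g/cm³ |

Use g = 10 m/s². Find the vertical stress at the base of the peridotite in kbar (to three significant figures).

chalk: 2200 kg/m³ × 10 m/s² × 1588 m = 3.494×10^7 Pa = 0.3494 kbar
peridotite: 3170 kg/m³ × 10 m/s² × 3100 m = 9.827×10^7 Pa = 0.9827 kbar
Total = 0.3494 + 0.9827 = 1.3321 kbar

1.33 kbar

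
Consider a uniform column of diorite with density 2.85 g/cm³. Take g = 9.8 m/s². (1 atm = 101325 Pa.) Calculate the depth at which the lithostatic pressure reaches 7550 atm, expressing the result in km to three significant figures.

27.4 km

h = P/(ρg) = 7550 atm / (2850 kg/m³ × 9.8 m/s²) = 7.650×10^8 Pa / 27930 Pa/m = 27390 m
= 27.390 km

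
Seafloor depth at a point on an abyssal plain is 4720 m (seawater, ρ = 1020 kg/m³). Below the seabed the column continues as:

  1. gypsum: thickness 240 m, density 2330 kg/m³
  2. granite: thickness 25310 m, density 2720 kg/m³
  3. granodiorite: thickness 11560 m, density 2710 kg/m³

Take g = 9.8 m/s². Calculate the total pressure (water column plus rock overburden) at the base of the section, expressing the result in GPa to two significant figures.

seawater: 1020 kg/m³ × 9.8 m/s² × 4720 m = 4.718×10^7 Pa = 0.04718 GPa
gypsum: 2330 kg/m³ × 9.8 m/s² × 240 m = 5.480×10^6 Pa = 5.480×10^-3 GPa
granite: 2720 kg/m³ × 9.8 m/s² × 25310 m = 6.747×10^8 Pa = 0.6747 GPa
granodiorite: 2710 kg/m³ × 9.8 m/s² × 11560 m = 3.070×10^8 Pa = 0.3070 GPa
Total = 0.04718 + 5.480×10^-3 + 0.6747 + 0.3070 = 1.0343 GPa

1.0 GPa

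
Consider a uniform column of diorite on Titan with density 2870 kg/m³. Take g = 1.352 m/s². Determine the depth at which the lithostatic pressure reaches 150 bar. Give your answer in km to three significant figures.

3.87 km

h = P/(ρg) = 150 bar / (2870 kg/m³ × 1.352 m/s²) = 1.500×10^7 Pa / 3880.2 Pa/m = 3865.7 m
= 3.8657 km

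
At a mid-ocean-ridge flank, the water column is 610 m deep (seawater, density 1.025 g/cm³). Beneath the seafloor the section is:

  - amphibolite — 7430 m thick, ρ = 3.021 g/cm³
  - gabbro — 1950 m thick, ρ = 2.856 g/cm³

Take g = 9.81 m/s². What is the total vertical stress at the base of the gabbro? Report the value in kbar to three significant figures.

2.81 kbar

seawater: 1025 kg/m³ × 9.81 m/s² × 610 m = 6.134×10^6 Pa = 0.06134 kbar
amphibolite: 3021 kg/m³ × 9.81 m/s² × 7430 m = 2.202×10^8 Pa = 2.202 kbar
gabbro: 2856 kg/m³ × 9.81 m/s² × 1950 m = 5.463×10^7 Pa = 0.5463 kbar
Total = 0.06134 + 2.202 + 0.5463 = 2.8096 kbar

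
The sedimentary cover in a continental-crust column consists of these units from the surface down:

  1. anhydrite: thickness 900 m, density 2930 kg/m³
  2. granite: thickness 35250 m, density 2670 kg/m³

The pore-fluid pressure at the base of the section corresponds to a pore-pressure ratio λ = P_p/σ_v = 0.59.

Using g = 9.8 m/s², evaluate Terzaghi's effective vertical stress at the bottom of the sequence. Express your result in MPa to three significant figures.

Overburden (lithostatic) stress σ_v:
anhydrite: 2930 kg/m³ × 9.8 m/s² × 900 m = 2.584×10^7 Pa = 25.84 MPa
granite: 2670 kg/m³ × 9.8 m/s² × 35250 m = 9.224×10^8 Pa = 922.4 MPa
Total = 25.84 + 922.4 = 948.19 MPa
Pore pressure P_p = λ·σ_v = 0.59 × 948.2 MPa = 559.4 MPa
Effective stress σ' = σ_v − P_p = 948.2 − 559.4 = 388.76 MPa

389 MPa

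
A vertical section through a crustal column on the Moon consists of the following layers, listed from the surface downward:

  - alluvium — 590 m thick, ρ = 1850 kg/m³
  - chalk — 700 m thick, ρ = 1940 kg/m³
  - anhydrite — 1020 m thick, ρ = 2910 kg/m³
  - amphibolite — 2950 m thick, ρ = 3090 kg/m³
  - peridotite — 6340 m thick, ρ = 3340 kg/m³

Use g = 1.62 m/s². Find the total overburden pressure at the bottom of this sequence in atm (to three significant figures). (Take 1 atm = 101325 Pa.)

571 atm

alluvium: 1850 kg/m³ × 1.62 m/s² × 590 m = 1.768×10^6 Pa = 17.45 atm
chalk: 1940 kg/m³ × 1.62 m/s² × 700 m = 2.200×10^6 Pa = 21.71 atm
anhydrite: 2910 kg/m³ × 1.62 m/s² × 1020 m = 4.808×10^6 Pa = 47.46 atm
amphibolite: 3090 kg/m³ × 1.62 m/s² × 2950 m = 1.477×10^7 Pa = 145.7 atm
peridotite: 3340 kg/m³ × 1.62 m/s² × 6340 m = 3.430×10^7 Pa = 338.6 atm
Total = 17.45 + 21.71 + 47.46 + 145.7 + 338.6 = 570.92 atm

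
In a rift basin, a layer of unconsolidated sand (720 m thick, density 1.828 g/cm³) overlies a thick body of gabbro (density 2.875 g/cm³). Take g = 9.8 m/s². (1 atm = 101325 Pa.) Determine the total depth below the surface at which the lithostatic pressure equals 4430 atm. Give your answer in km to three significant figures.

Pressure at base of upper layers: 1828×9.8×720 = 1.290×10^7 Pa = 127.3 atm
Remaining pressure to be supplied by gabbro: 4.489×10^8 − 1.290×10^7 = 4.360×10^8 Pa
Additional depth in gabbro = 4.360×10^8 Pa / (2875 kg/m³ × 9.8 m/s²) = 15474 m
Total depth = 720 m + 15474 m = 16194 m
= 16.194 km

16.2 km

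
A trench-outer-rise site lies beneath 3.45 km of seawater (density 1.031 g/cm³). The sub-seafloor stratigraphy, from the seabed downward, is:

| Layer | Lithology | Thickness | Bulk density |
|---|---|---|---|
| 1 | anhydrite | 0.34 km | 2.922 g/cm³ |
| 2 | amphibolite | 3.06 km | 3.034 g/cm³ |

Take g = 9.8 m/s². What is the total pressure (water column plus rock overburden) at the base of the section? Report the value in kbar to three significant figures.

1.36 kbar

seawater: 1031 kg/m³ × 9.8 m/s² × 3450 m = 3.486×10^7 Pa = 0.3486 kbar
anhydrite: 2922 kg/m³ × 9.8 m/s² × 340 m = 9.736×10^6 Pa = 0.09736 kbar
amphibolite: 3034 kg/m³ × 9.8 m/s² × 3060 m = 9.098×10^7 Pa = 0.9098 kbar
Total = 0.3486 + 0.09736 + 0.9098 = 1.3558 kbar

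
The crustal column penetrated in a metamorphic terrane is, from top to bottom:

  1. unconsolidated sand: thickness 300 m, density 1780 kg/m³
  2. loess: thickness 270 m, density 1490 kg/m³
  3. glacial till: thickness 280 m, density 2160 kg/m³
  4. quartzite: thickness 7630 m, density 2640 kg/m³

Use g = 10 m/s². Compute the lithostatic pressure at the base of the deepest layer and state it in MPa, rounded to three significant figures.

unconsolidated sand: 1780 kg/m³ × 10 m/s² × 300 m = 5.340×10^6 Pa = 5.340 MPa
loess: 1490 kg/m³ × 10 m/s² × 270 m = 4.023×10^6 Pa = 4.023 MPa
glacial till: 2160 kg/m³ × 10 m/s² × 280 m = 6.048×10^6 Pa = 6.048 MPa
quartzite: 2640 kg/m³ × 10 m/s² × 7630 m = 2.014×10^8 Pa = 201.4 MPa
Total = 5.340 + 4.023 + 6.048 + 201.4 = 216.84 MPa

217 MPa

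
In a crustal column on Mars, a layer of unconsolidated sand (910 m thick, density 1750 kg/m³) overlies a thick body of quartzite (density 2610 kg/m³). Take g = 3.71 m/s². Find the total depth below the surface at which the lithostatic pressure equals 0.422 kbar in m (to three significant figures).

Pressure at base of upper layers: 1750×3.71×910 = 5.908×10^6 Pa = 0.05908 kbar
Remaining pressure to be supplied by quartzite: 4.220×10^7 − 5.908×10^6 = 3.629×10^7 Pa
Additional depth in quartzite = 3.629×10^7 Pa / (2610 kg/m³ × 3.71 m/s²) = 3748.0 m
Total depth = 910 m + 3748.0 m = 4658.0 m

4660 m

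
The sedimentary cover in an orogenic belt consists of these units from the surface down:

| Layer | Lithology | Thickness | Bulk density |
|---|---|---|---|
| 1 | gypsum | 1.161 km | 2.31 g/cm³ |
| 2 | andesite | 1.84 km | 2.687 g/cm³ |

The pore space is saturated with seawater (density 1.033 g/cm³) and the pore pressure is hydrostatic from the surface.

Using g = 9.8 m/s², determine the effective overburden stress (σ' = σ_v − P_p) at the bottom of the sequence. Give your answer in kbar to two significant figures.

0.44 kbar

Overburden (lithostatic) stress σ_v:
gypsum: 2310 kg/m³ × 9.8 m/s² × 1161 m = 2.628×10^7 Pa = 26.28 MPa
andesite: 2687 kg/m³ × 9.8 m/s² × 1840 m = 4.845×10^7 Pa = 48.45 MPa
Total = 26.28 + 48.45 = 74.735 MPa
Pore pressure P_p = 1033 kg/m³ × 9.8 m/s² × 3001 m = 3.038×10^7 Pa = 30.38 MPa
Effective stress σ' = σ_v − P_p = 74.73 − 30.38 = 44.354 MPa = 0.44354 kbar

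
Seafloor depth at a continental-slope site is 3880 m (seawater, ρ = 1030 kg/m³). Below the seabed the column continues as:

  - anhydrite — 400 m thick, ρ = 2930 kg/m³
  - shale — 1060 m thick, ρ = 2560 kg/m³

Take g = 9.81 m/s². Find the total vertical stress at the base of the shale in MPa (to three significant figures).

77.3 MPa

seawater: 1030 kg/m³ × 9.81 m/s² × 3880 m = 3.920×10^7 Pa = 39.20 MPa
anhydrite: 2930 kg/m³ × 9.81 m/s² × 400 m = 1.150×10^7 Pa = 11.50 MPa
shale: 2560 kg/m³ × 9.81 m/s² × 1060 m = 2.662×10^7 Pa = 26.62 MPa
Total = 39.20 + 11.50 + 26.62 = 77.322 MPa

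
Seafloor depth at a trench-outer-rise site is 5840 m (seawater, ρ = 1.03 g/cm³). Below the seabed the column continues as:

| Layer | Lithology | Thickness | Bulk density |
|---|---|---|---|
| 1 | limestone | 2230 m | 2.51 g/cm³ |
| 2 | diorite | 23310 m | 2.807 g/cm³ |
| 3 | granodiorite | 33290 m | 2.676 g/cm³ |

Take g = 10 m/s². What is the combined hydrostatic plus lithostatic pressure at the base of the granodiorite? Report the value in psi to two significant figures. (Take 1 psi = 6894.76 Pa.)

240000 psi

seawater: 1030 kg/m³ × 10 m/s² × 5840 m = 6.015×10^7 Pa = 8724 psi
limestone: 2510 kg/m³ × 10 m/s² × 2230 m = 5.597×10^7 Pa = 8118 psi
diorite: 2807 kg/m³ × 10 m/s² × 23310 m = 6.543×10^8 Pa = 94900 psi
granodiorite: 2676 kg/m³ × 10 m/s² × 33290 m = 8.908×10^8 Pa = 1.292×10^5 psi
Total = 8724 + 8118 + 94900 + 1.292×10^5 = 2.4095×10^5 psi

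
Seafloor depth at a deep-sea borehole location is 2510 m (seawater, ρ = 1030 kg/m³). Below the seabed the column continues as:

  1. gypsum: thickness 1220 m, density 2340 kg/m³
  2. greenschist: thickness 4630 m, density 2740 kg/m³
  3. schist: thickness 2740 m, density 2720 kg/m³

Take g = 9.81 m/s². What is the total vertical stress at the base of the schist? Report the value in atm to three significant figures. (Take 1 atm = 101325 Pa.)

seawater: 1030 kg/m³ × 9.81 m/s² × 2510 m = 2.536×10^7 Pa = 250.3 atm
gypsum: 2340 kg/m³ × 9.81 m/s² × 1220 m = 2.801×10^7 Pa = 276.4 atm
greenschist: 2740 kg/m³ × 9.81 m/s² × 4630 m = 1.245×10^8 Pa = 1228 atm
schist: 2720 kg/m³ × 9.81 m/s² × 2740 m = 7.311×10^7 Pa = 721.6 atm
Total = 250.3 + 276.4 + 1228 + 721.6 = 2476.5 atm

2480 atm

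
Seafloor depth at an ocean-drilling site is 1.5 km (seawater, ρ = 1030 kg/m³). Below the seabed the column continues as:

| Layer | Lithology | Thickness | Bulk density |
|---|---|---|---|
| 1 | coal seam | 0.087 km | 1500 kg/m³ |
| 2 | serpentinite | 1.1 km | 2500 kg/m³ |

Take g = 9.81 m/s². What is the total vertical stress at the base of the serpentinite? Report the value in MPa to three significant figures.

seawater: 1030 kg/m³ × 9.81 m/s² × 1500 m = 1.516×10^7 Pa = 15.16 MPa
coal seam: 1500 kg/m³ × 9.81 m/s² × 87 m = 1.280×10^6 Pa = 1.280 MPa
serpentinite: 2500 kg/m³ × 9.81 m/s² × 1100 m = 2.698×10^7 Pa = 26.98 MPa
Total = 15.16 + 1.280 + 26.98 = 43.414 MPa

43.4 MPa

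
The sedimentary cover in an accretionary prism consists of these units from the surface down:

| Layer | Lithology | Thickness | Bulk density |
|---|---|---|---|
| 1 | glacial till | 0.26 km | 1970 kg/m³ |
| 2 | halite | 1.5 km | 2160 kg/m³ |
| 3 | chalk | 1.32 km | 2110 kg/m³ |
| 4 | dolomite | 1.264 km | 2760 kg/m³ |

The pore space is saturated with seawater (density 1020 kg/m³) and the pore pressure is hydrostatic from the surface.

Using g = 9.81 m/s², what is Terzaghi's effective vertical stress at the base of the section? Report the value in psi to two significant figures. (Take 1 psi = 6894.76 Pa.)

Overburden (lithostatic) stress σ_v:
glacial till: 1970 kg/m³ × 9.81 m/s² × 260 m = 5.025×10^6 Pa = 5.025 MPa
halite: 2160 kg/m³ × 9.81 m/s² × 1500 m = 3.178×10^7 Pa = 31.78 MPa
chalk: 2110 kg/m³ × 9.81 m/s² × 1320 m = 2.732×10^7 Pa = 27.32 MPa
dolomite: 2760 kg/m³ × 9.81 m/s² × 1264 m = 3.422×10^7 Pa = 34.22 MPa
Total = 5.025 + 31.78 + 27.32 + 34.22 = 98.355 MPa
Pore pressure P_p = 1020 kg/m³ × 9.81 m/s² × 4344 m = 4.347×10^7 Pa = 43.47 MPa
Effective stress σ' = σ_v − P_p = 98.36 − 43.47 = 54.889 MPa = 7960.9 psi

8000 psi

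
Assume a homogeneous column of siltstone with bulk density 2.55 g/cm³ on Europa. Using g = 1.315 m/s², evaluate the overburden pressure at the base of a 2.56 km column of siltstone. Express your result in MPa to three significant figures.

siltstone: 2550 kg/m³ × 1.315 m/s² × 2560 m = 8.584×10^6 Pa = 8.584 MPa

8.58 MPa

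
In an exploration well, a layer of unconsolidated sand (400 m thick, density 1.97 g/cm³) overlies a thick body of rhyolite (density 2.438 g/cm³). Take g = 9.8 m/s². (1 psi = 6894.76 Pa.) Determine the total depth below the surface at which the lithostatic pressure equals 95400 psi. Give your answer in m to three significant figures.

Pressure at base of upper layers: 1970×9.8×400 = 7.722×10^6 Pa = 1120 psi
Remaining pressure to be supplied by rhyolite: 6.578×10^8 − 7.722×10^6 = 6.500×10^8 Pa
Additional depth in rhyolite = 6.500×10^8 Pa / (2438 kg/m³ × 9.8 m/s²) = 27207 m
Total depth = 400 m + 27207 m = 27607 m

27600 m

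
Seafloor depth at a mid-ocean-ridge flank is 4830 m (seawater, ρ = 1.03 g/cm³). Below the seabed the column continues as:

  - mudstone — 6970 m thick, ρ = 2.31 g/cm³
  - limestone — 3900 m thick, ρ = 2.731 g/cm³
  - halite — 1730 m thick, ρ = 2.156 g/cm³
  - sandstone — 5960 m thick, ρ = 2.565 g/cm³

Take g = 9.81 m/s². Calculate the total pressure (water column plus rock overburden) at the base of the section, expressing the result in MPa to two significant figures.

seawater: 1030 kg/m³ × 9.81 m/s² × 4830 m = 4.880×10^7 Pa = 48.80 MPa
mudstone: 2310 kg/m³ × 9.81 m/s² × 6970 m = 1.579×10^8 Pa = 157.9 MPa
limestone: 2731 kg/m³ × 9.81 m/s² × 3900 m = 1.045×10^8 Pa = 104.5 MPa
halite: 2156 kg/m³ × 9.81 m/s² × 1730 m = 3.659×10^7 Pa = 36.59 MPa
sandstone: 2565 kg/m³ × 9.81 m/s² × 5960 m = 1.500×10^8 Pa = 150.0 MPa
Total = 48.80 + 157.9 + 104.5 + 36.59 + 150.0 = 497.80 MPa

500 MPa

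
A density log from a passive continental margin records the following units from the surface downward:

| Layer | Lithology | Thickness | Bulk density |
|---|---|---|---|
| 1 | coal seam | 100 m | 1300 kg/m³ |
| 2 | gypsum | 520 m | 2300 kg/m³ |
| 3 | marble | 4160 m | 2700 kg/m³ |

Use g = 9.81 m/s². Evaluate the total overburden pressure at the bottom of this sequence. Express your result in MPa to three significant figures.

123 MPa

coal seam: 1300 kg/m³ × 9.81 m/s² × 100 m = 1.275×10^6 Pa = 1.275 MPa
gypsum: 2300 kg/m³ × 9.81 m/s² × 520 m = 1.173×10^7 Pa = 11.73 MPa
marble: 2700 kg/m³ × 9.81 m/s² × 4160 m = 1.102×10^8 Pa = 110.2 MPa
Total = 1.275 + 11.73 + 110.2 = 123.19 MPa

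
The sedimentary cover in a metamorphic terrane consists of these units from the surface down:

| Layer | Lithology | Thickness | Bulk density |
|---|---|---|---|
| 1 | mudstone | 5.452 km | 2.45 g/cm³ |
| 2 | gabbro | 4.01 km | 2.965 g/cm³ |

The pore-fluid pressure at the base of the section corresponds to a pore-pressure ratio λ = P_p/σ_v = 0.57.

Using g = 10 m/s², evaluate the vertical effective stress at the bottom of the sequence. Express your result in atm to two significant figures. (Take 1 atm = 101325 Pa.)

1100 atm

Overburden (lithostatic) stress σ_v:
mudstone: 2450 kg/m³ × 10 m/s² × 5452 m = 1.336×10^8 Pa = 133.6 MPa
gabbro: 2965 kg/m³ × 10 m/s² × 4010 m = 1.189×10^8 Pa = 118.9 MPa
Total = 133.6 + 118.9 = 252.47 MPa
Pore pressure P_p = λ·σ_v = 0.57 × 252.5 MPa = 143.9 MPa
Effective stress σ' = σ_v − P_p = 252.5 − 143.9 = 108.56 MPa = 1071.4 atm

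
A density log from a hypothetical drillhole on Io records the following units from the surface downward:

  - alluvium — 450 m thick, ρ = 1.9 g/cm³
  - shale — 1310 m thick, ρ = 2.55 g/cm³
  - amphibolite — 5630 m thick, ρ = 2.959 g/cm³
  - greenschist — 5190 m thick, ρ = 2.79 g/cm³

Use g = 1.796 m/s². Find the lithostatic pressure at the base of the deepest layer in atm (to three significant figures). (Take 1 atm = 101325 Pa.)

626 atm

alluvium: 1900 kg/m³ × 1.796 m/s² × 450 m = 1.536×10^6 Pa = 15.15 atm
shale: 2550 kg/m³ × 1.796 m/s² × 1310 m = 6.000×10^6 Pa = 59.21 atm
amphibolite: 2959 kg/m³ × 1.796 m/s² × 5630 m = 2.992×10^7 Pa = 295.3 atm
greenschist: 2790 kg/m³ × 1.796 m/s² × 5190 m = 2.601×10^7 Pa = 256.7 atm
Total = 15.15 + 59.21 + 295.3 + 256.7 = 626.31 atm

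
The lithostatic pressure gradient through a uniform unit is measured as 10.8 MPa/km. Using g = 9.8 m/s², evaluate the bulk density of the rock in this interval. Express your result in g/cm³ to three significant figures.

1.10 g/cm³

ρ = (dP/dz)/g = 10.8 MPa/km / 9.8 m/s² = 10800 Pa/m / 9.8 m/s² = 1102.0 kg/m³
= 1.102 g/cm³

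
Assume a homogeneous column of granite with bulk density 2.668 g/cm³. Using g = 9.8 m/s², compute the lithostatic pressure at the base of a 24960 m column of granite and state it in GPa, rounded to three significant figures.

granite: 2668 kg/m³ × 9.8 m/s² × 24960 m = 6.526×10^8 Pa = 0.6526 GPa

0.653 GPa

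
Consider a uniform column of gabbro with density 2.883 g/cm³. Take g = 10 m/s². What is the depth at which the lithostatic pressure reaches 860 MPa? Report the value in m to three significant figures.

29800 m

h = P/(ρg) = 860 MPa / (2883 kg/m³ × 10 m/s²) = 8.600×10^8 Pa / 28830 Pa/m = 29830 m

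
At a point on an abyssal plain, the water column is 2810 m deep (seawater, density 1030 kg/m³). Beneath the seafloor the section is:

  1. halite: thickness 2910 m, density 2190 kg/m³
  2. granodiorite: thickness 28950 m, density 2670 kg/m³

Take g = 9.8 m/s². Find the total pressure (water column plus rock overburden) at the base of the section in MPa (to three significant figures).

848 MPa

seawater: 1030 kg/m³ × 9.8 m/s² × 2810 m = 2.836×10^7 Pa = 28.36 MPa
halite: 2190 kg/m³ × 9.8 m/s² × 2910 m = 6.245×10^7 Pa = 62.45 MPa
granodiorite: 2670 kg/m³ × 9.8 m/s² × 28950 m = 7.575×10^8 Pa = 757.5 MPa
Total = 28.36 + 62.45 + 757.5 = 848.32 MPa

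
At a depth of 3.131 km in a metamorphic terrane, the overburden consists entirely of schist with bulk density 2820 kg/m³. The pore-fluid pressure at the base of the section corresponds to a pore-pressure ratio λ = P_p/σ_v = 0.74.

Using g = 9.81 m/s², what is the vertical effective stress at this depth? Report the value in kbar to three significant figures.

0.225 kbar

Overburden (lithostatic) stress σ_v:
schist: 2820 kg/m³ × 9.81 m/s² × 3131 m = 8.662×10^7 Pa = 86.62 MPa
Pore pressure P_p = λ·σ_v = 0.74 × 86.62 MPa = 64.10 MPa
Effective stress σ' = σ_v − P_p = 86.62 − 64.10 = 22.520 MPa = 0.22520 kbar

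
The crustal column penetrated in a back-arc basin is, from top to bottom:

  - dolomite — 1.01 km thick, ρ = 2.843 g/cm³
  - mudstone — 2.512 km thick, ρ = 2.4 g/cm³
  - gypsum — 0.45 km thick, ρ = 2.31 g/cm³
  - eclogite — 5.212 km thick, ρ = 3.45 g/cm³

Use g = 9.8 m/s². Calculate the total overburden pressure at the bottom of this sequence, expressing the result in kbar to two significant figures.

dolomite: 2843 kg/m³ × 9.8 m/s² × 1010 m = 2.814×10^7 Pa = 0.2814 kbar
mudstone: 2400 kg/m³ × 9.8 m/s² × 2512 m = 5.908×10^7 Pa = 0.5908 kbar
gypsum: 2310 kg/m³ × 9.8 m/s² × 450 m = 1.019×10^7 Pa = 0.1019 kbar
eclogite: 3450 kg/m³ × 9.8 m/s² × 5212 m = 1.762×10^8 Pa = 1.762 kbar
Total = 0.2814 + 0.5908 + 0.1019 + 1.762 = 2.7363 kbar

2.7 kbar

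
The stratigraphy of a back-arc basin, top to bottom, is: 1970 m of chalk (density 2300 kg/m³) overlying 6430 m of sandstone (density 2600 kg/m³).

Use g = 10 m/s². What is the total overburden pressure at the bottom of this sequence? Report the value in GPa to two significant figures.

0.21 GPa

chalk: 2300 kg/m³ × 10 m/s² × 1970 m = 4.531×10^7 Pa = 0.04531 GPa
sandstone: 2600 kg/m³ × 10 m/s² × 6430 m = 1.672×10^8 Pa = 0.1672 GPa
Total = 0.04531 + 0.1672 = 0.21249 GPa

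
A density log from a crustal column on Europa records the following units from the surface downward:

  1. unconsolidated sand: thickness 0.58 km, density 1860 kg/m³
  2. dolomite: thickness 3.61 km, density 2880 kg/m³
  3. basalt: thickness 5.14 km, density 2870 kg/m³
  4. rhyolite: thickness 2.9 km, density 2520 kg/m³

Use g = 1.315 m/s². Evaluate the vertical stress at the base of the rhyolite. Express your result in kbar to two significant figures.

0.44 kbar

unconsolidated sand: 1860 kg/m³ × 1.315 m/s² × 580 m = 1.419×10^6 Pa = 0.01419 kbar
dolomite: 2880 kg/m³ × 1.315 m/s² × 3610 m = 1.367×10^7 Pa = 0.1367 kbar
basalt: 2870 kg/m³ × 1.315 m/s² × 5140 m = 1.940×10^7 Pa = 0.1940 kbar
rhyolite: 2520 kg/m³ × 1.315 m/s² × 2900 m = 9.610×10^6 Pa = 0.09610 kbar
Total = 0.01419 + 0.1367 + 0.1940 + 0.09610 = 0.44099 kbar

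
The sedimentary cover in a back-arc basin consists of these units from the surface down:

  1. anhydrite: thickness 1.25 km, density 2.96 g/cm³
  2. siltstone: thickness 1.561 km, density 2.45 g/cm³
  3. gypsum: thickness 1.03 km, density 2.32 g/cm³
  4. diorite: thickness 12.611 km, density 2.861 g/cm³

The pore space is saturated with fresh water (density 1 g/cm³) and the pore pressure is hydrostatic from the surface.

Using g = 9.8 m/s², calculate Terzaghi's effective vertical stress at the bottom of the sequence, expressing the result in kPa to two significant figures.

Overburden (lithostatic) stress σ_v:
anhydrite: 2960 kg/m³ × 9.8 m/s² × 1250 m = 3.626×10^7 Pa = 36.26 MPa
siltstone: 2450 kg/m³ × 9.8 m/s² × 1561 m = 3.748×10^7 Pa = 37.48 MPa
gypsum: 2320 kg/m³ × 9.8 m/s² × 1030 m = 2.342×10^7 Pa = 23.42 MPa
diorite: 2861 kg/m³ × 9.8 m/s² × 12611 m = 3.536×10^8 Pa = 353.6 MPa
Total = 36.26 + 37.48 + 23.42 + 353.6 = 450.74 MPa
Pore pressure P_p = 1000 kg/m³ × 9.8 m/s² × 16452 m = 1.612×10^8 Pa = 161.2 MPa
Effective stress σ' = σ_v − P_p = 450.7 − 161.2 = 289.51 MPa = 2.8951×10^5 kPa

290000 kPa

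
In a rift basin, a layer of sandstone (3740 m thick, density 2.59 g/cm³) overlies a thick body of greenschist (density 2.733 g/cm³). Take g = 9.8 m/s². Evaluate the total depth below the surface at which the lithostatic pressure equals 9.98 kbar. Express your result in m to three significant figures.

37500 m

Pressure at base of upper layers: 2590×9.8×3740 = 9.493×10^7 Pa = 0.9493 kbar
Remaining pressure to be supplied by greenschist: 9.980×10^8 − 9.493×10^7 = 9.031×10^8 Pa
Additional depth in greenschist = 9.031×10^8 Pa / (2733 kg/m³ × 9.8 m/s²) = 33718 m
Total depth = 3740 m + 33718 m = 37458 m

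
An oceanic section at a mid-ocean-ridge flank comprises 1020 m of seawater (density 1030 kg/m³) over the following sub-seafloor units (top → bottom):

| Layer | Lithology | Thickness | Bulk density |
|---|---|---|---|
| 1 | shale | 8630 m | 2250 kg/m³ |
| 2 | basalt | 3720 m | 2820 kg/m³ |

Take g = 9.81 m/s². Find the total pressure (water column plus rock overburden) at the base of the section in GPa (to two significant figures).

seawater: 1030 kg/m³ × 9.81 m/s² × 1020 m = 1.031×10^7 Pa = 0.01031 GPa
shale: 2250 kg/m³ × 9.81 m/s² × 8630 m = 1.905×10^8 Pa = 0.1905 GPa
basalt: 2820 kg/m³ × 9.81 m/s² × 3720 m = 1.029×10^8 Pa = 0.1029 GPa
Total = 0.01031 + 0.1905 + 0.1029 = 0.30370 GPa

0.30 GPa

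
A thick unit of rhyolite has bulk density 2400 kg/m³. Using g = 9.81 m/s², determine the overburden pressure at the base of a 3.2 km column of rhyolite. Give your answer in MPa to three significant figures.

75.3 MPa

rhyolite: 2400 kg/m³ × 9.81 m/s² × 3200 m = 7.534×10^7 Pa = 75.34 MPa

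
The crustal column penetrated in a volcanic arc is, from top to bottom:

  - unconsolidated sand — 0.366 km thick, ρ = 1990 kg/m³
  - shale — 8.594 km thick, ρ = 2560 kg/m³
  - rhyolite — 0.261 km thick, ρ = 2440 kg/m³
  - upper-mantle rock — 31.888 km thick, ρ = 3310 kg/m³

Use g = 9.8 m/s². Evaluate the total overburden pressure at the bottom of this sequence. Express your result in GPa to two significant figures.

1.3 GPa

unconsolidated sand: 1990 kg/m³ × 9.8 m/s² × 366 m = 7.138×10^6 Pa = 7.138×10^-3 GPa
shale: 2560 kg/m³ × 9.8 m/s² × 8594 m = 2.156×10^8 Pa = 0.2156 GPa
rhyolite: 2440 kg/m³ × 9.8 m/s² × 261 m = 6.241×10^6 Pa = 6.241×10^-3 GPa
upper-mantle rock: 3310 kg/m³ × 9.8 m/s² × 31888 m = 1.034×10^9 Pa = 1.034 GPa
Total = 7.138×10^-3 + 0.2156 + 6.241×10^-3 + 1.034 = 1.2634 GPa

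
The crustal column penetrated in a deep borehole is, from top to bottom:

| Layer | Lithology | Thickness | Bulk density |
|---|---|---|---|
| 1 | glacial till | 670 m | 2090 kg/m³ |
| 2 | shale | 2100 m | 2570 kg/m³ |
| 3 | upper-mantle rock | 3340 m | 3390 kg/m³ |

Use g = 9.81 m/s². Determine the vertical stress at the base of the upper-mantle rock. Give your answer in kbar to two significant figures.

glacial till: 2090 kg/m³ × 9.81 m/s² × 670 m = 1.374×10^7 Pa = 0.1374 kbar
shale: 2570 kg/m³ × 9.81 m/s² × 2100 m = 5.294×10^7 Pa = 0.5294 kbar
upper-mantle rock: 3390 kg/m³ × 9.81 m/s² × 3340 m = 1.111×10^8 Pa = 1.111 kbar
Total = 0.1374 + 0.5294 + 1.111 = 1.7776 kbar

1.8 kbar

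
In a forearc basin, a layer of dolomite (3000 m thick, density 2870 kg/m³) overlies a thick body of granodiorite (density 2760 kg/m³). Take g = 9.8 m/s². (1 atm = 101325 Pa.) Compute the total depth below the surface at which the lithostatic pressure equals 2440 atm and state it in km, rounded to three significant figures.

9.02 km

Pressure at base of upper layers: 2870×9.8×3000 = 8.438×10^7 Pa = 832.7 atm
Remaining pressure to be supplied by granodiorite: 2.472×10^8 − 8.438×10^7 = 1.629×10^8 Pa
Additional depth in granodiorite = 1.629×10^8 Pa / (2760 kg/m³ × 9.8 m/s²) = 6021.0 m
Total depth = 3000 m + 6021.0 m = 9021.0 m
= 9.0210 km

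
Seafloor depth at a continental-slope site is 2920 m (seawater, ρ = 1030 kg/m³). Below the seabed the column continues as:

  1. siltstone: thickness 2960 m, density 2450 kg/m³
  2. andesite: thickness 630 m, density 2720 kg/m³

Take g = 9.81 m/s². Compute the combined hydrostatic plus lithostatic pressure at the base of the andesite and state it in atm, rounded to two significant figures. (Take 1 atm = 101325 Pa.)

1200 atm

seawater: 1030 kg/m³ × 9.81 m/s² × 2920 m = 2.950×10^7 Pa = 291.2 atm
siltstone: 2450 kg/m³ × 9.81 m/s² × 2960 m = 7.114×10^7 Pa = 702.1 atm
andesite: 2720 kg/m³ × 9.81 m/s² × 630 m = 1.681×10^7 Pa = 165.9 atm
Total = 291.2 + 702.1 + 165.9 = 1159.2 atm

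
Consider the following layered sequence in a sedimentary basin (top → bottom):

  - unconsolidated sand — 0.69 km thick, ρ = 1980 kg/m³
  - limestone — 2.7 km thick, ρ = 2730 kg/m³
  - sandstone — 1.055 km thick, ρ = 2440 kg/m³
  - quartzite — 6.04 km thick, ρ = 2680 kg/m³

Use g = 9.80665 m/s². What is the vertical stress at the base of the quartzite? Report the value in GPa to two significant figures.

0.27 GPa

unconsolidated sand: 1980 kg/m³ × 9.80665 m/s² × 690 m = 1.340×10^7 Pa = 0.01340 GPa
limestone: 2730 kg/m³ × 9.80665 m/s² × 2700 m = 7.228×10^7 Pa = 0.07228 GPa
sandstone: 2440 kg/m³ × 9.80665 m/s² × 1055 m = 2.524×10^7 Pa = 0.02524 GPa
quartzite: 2680 kg/m³ × 9.80665 m/s² × 6040 m = 1.587×10^8 Pa = 0.1587 GPa
Total = 0.01340 + 0.07228 + 0.02524 + 0.1587 = 0.26967 GPa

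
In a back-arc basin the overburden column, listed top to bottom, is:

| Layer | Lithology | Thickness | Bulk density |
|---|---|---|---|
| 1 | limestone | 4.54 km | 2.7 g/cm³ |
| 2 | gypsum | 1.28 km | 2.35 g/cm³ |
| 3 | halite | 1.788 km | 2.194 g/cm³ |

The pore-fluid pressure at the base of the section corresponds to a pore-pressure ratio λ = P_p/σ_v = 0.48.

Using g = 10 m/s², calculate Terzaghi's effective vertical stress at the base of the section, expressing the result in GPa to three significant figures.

0.0998 GPa

Overburden (lithostatic) stress σ_v:
limestone: 2700 kg/m³ × 10 m/s² × 4540 m = 1.226×10^8 Pa = 122.6 MPa
gypsum: 2350 kg/m³ × 10 m/s² × 1280 m = 3.008×10^7 Pa = 30.08 MPa
halite: 2194 kg/m³ × 10 m/s² × 1788 m = 3.923×10^7 Pa = 39.23 MPa
Total = 122.6 + 30.08 + 39.23 = 191.89 MPa
Pore pressure P_p = λ·σ_v = 0.48 × 191.9 MPa = 92.11 MPa
Effective stress σ' = σ_v − P_p = 191.9 − 92.11 = 99.782 MPa = 0.099782 GPa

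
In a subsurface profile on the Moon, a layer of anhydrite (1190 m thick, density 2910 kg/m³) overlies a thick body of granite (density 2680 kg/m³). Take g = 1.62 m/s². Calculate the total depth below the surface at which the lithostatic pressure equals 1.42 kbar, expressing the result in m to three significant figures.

Pressure at base of upper layers: 2910×1.62×1190 = 5.610×10^6 Pa = 0.05610 kbar
Remaining pressure to be supplied by granite: 1.420×10^8 − 5.610×10^6 = 1.364×10^8 Pa
Additional depth in granite = 1.364×10^8 Pa / (2680 kg/m³ × 1.62 m/s²) = 31415 m
Total depth = 1190 m + 31415 m = 32605 m

32600 m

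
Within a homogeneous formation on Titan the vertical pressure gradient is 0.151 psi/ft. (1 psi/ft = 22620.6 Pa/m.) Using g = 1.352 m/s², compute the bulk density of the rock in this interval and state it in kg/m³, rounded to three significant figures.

2530 kg/m³

ρ = (dP/dz)/g = 0.151 psi/ft / 1.352 m/s² = 3415.7 Pa/m / 1.352 m/s² = 2526.4 kg/m³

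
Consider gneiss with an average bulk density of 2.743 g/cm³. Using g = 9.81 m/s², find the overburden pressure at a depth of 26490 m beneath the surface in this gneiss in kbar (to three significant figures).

7.13 kbar

gneiss: 2743 kg/m³ × 9.81 m/s² × 26490 m = 7.128×10^8 Pa = 7.128 kbar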